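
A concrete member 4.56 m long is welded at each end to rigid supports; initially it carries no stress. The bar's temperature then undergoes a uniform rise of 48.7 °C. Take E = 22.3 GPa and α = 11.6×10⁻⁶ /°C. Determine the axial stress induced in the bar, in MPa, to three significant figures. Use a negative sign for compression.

-12.6 MPa

Free thermal expansion αLΔT = 11.6e-6 · 4560 · 48.7 = 2.576 mm.
The walls impose strain ε = −(2.576)/4560 = -5.6492e-04; σ = Eε = 22300 · -5.6492e-04 = -12.6 MPa.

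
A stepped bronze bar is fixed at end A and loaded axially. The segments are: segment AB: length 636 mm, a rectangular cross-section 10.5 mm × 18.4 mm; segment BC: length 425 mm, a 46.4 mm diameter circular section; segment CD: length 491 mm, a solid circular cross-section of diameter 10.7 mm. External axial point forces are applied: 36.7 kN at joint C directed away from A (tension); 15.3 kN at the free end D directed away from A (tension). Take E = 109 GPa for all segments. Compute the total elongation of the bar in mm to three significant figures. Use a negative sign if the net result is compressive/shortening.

Internal axial forces (sectioning from the free end, tension +): N_CD = 15.3 kN, N_BC = 52 kN, N_AB = 52 kN.
A_AB = 193.2 mm².
A_BC = 1691 mm².
A_CD = 89.92 mm².
δ_AB = 52000·636/(193.2·109000) = 1.57 mm
δ_BC = 52000·425/(1691·109000) = 0.1199 mm
δ_CD = 15300·491/(89.92·109000) = 0.7665 mm
δ = Σδ_i = 2.457 mm.

2.46 mm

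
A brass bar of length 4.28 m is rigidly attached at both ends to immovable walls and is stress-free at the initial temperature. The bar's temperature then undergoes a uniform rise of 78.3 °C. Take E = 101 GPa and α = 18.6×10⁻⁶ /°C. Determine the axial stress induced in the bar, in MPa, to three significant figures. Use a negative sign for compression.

Free thermal expansion αLΔT = 18.6e-6 · 4280 · 78.3 = 6.233 mm.
The walls impose strain ε = −(6.233)/4280 = -1.4564e-03; σ = Eε = 101000 · -1.4564e-03 = -147.1 MPa.

-147 MPa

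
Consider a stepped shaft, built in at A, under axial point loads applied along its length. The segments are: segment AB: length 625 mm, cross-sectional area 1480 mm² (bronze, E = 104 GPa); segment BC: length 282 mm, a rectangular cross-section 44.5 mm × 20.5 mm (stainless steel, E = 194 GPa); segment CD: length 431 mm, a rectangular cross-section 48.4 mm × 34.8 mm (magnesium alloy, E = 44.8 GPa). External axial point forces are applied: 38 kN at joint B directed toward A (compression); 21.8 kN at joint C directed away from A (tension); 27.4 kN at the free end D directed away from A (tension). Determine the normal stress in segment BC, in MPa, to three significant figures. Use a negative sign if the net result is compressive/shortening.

53.9 MPa

Internal axial forces (sectioning from the free end, tension +): N_CD = 27.4 kN, N_BC = 49.2 kN, N_AB = 11.2 kN.
A_BC = 912.2 mm².
σ_BC = N_BC/A_BC = 49200/912.2 = 53.93 MPa.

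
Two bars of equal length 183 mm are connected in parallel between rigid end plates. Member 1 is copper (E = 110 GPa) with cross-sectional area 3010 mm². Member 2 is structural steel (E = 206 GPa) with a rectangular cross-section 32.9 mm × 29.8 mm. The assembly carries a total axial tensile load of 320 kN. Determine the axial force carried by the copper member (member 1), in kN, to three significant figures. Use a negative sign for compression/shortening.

199 kN

A_2 = 980.4 mm².
Equal strain + equilibrium ⇒ each member carries load in proportion to AE: A₁E₁ = 331100000 N, A₂E₂ = 202000000 N, ΣAE = 533100000 N.
F₁ = P·A₁E₁/ΣAE = 320000·331100000/533100000 = 198800 N.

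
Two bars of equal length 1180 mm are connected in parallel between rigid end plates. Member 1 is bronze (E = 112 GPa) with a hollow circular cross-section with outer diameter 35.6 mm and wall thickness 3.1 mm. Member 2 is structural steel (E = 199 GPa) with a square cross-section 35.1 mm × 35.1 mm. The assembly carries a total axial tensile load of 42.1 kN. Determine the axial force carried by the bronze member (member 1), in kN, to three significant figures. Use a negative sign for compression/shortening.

5.32 kN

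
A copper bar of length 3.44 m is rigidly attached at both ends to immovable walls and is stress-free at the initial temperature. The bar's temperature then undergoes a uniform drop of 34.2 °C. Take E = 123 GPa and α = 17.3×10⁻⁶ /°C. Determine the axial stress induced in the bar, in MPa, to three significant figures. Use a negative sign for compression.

72.8 MPa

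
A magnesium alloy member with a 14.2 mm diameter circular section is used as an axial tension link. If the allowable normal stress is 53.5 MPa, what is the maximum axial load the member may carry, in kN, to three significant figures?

A = 158.4 mm².
P_max = σ_allow · A = 53.5 · 158.4 = 8473 N = 8.473 kN.

8.47 kN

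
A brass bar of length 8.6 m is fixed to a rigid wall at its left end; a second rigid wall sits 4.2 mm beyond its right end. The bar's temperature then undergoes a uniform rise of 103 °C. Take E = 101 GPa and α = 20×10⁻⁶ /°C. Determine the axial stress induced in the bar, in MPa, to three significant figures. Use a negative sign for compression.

-159 MPa

Free thermal expansion αLΔT = 20e-6 · 8600 · 103 = 17.72 mm.
The walls engage after the gap closes; constrained expansion = 17.72 − 4.2 = 13.52 mm.
The walls impose strain ε = −(13.52)/8600 = -1.5716e-03; σ = Eε = 101000 · -1.5716e-03 = -158.7 MPa.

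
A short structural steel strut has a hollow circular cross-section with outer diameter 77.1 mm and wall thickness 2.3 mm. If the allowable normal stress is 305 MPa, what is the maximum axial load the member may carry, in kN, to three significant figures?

165 kN

A = 540.5 mm².
P_max = σ_allow · A = 305 · 540.5 = 164800 N = 164.8 kN.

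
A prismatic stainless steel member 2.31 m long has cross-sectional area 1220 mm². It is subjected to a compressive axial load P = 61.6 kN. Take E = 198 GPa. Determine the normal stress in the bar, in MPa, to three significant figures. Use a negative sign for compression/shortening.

-50.5 MPa

σ = N/A = -61600/1220 = -50.49 MPa.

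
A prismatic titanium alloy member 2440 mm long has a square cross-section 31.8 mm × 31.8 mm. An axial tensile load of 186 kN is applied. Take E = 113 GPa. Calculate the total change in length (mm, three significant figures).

3.97 mm

A = 1011 mm².
δ_mech = NL/(AE) = 186000·2440/(1011·113000) = 3.972 mm.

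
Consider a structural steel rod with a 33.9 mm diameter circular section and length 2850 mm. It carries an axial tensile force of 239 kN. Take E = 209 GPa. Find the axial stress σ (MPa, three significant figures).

265 MPa

A = 902.6 mm².
σ = N/A = 239000/902.6 = 264.8 MPa.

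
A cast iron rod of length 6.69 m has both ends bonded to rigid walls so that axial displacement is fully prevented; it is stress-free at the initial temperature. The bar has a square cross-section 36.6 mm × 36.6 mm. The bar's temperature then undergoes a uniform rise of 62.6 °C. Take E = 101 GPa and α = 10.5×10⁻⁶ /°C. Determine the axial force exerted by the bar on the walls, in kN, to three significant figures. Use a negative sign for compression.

-88.9 kN

Free thermal expansion αLΔT = 10.5e-6 · 6690 · 62.6 = 4.397 mm.
The walls impose strain ε = −(4.397)/6690 = -6.5730e-04; σ = Eε = 101000 · -6.5730e-04 = -66.39 MPa.
Wall reaction R = σ·A = -66.39·1340 = -88930 N = -88.93 kN.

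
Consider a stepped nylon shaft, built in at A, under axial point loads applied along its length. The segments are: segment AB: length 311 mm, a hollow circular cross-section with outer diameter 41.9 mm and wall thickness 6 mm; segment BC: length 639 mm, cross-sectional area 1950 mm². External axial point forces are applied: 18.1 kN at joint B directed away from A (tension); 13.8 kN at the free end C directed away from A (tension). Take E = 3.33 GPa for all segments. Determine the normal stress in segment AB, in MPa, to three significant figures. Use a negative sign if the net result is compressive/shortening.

Internal axial forces (sectioning from the free end, tension +): N_BC = 13.8 kN, N_AB = 31.9 kN.
A_AB = 676.7 mm².
σ_AB = N_AB/A_AB = 31900/676.7 = 47.14 MPa.

47.1 MPa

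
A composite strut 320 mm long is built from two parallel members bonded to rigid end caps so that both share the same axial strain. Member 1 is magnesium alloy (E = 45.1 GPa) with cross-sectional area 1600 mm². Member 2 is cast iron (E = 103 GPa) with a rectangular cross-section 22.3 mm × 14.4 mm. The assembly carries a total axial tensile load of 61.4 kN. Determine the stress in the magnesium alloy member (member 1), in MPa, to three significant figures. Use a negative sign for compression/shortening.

26.3 MPa

A_2 = 321.1 mm².
Equal strain + equilibrium ⇒ each member carries load in proportion to AE: A₁E₁ = 72160000 N, A₂E₂ = 33080000 N, ΣAE = 105200000 N.
σ₁ = P·E₁/ΣAE = 61400·45100/105200000 = 26.31 MPa.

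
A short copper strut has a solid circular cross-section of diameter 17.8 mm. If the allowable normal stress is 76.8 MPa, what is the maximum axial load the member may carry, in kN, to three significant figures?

19.1 kN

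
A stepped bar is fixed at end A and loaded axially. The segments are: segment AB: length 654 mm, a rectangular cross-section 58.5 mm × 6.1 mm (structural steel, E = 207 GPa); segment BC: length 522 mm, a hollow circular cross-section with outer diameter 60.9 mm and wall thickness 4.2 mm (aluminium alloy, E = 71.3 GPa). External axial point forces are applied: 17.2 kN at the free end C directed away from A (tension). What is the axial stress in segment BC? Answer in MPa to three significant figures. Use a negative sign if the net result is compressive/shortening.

23.0 MPa

Internal axial forces (sectioning from the free end, tension +): N_BC = 17.2 kN, N_AB = 17.2 kN.
A_BC = 748.1 mm².
σ_BC = N_BC/A_BC = 17200/748.1 = 22.99 MPa.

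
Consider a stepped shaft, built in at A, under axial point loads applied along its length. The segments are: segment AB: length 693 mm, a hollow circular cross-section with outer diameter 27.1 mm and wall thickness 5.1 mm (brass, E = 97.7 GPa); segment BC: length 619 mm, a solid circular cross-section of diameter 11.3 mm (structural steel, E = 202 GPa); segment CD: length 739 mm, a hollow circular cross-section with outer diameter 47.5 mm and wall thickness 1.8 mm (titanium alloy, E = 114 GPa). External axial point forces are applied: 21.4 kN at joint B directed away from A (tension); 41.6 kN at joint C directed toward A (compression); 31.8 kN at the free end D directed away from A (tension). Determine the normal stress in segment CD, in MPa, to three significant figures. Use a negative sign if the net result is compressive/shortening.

123 MPa

Internal axial forces (sectioning from the free end, tension +): N_CD = 31.8 kN, N_BC = -9.8 kN, N_AB = 11.6 kN.
A_CD = 258.4 mm².
σ_CD = N_CD/A_CD = 31800/258.4 = 123.1 MPa.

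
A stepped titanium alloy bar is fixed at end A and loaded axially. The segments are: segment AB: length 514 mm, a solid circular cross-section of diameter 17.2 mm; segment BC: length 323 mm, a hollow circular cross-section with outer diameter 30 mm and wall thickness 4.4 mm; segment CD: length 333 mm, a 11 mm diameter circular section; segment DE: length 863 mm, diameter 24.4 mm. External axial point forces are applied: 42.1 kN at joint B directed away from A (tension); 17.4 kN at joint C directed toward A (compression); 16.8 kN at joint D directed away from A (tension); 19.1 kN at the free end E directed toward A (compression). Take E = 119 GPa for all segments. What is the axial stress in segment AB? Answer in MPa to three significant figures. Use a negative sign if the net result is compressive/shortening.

96.4 MPa

Internal axial forces (sectioning from the free end, tension +): N_DE = -19.1 kN, N_CD = -2.3 kN, N_BC = -19.7 kN, N_AB = 22.4 kN.
A_AB = 232.4 mm².
σ_AB = N_AB/A_AB = 22400/232.4 = 96.41 MPa.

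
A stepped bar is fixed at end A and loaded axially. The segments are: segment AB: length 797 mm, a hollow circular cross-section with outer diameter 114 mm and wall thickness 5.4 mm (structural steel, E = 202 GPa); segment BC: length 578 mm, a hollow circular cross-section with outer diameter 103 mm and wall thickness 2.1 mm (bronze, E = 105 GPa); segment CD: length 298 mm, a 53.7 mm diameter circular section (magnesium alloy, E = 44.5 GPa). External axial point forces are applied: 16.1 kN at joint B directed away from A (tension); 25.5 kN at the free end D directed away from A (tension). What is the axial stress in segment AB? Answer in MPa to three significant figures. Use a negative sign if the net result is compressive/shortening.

Internal axial forces (sectioning from the free end, tension +): N_CD = 25.5 kN, N_BC = 25.5 kN, N_AB = 41.6 kN.
A_AB = 1842 mm².
σ_AB = N_AB/A_AB = 41600/1842 = 22.58 MPa.

22.6 MPa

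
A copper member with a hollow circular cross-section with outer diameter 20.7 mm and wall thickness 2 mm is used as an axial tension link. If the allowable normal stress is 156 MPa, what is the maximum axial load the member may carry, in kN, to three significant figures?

A = 117.5 mm².
P_max = σ_allow · A = 156 · 117.5 = 18330 N = 18.33 kN.

18.3 kN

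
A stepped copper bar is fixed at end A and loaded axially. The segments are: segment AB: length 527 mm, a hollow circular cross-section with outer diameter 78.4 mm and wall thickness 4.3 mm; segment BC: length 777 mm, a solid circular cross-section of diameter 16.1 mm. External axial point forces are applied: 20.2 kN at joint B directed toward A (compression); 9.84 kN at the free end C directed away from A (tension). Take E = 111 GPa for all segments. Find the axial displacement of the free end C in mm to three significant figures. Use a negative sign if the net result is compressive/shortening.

Internal axial forces (sectioning from the free end, tension +): N_BC = 9.84 kN, N_AB = -10.36 kN.
A_AB = 1001 mm².
A_BC = 203.6 mm².
δ_AB = -10360·527/(1001·111000) = -0.04914 mm
δ_BC = 9840·777/(203.6·111000) = 0.3383 mm
δ = Σδ_i = 0.2892 mm.

0.289 mm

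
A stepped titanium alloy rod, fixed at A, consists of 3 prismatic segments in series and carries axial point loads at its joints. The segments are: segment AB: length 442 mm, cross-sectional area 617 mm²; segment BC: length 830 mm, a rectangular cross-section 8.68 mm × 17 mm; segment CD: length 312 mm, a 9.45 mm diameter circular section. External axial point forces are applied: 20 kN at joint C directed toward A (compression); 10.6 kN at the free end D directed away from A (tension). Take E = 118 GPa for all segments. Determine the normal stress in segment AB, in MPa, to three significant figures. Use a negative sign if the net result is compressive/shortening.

-15.2 MPa

Internal axial forces (sectioning from the free end, tension +): N_CD = 10.6 kN, N_BC = -9.4 kN, N_AB = -9.4 kN.
σ_AB = N_AB/A_AB = -9400/617 = -15.24 MPa.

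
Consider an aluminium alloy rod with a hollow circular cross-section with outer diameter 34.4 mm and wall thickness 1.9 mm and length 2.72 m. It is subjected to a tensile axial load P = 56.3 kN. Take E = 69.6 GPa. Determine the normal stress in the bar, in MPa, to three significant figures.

290 MPa

A = 194 mm².
σ = N/A = 56300/194 = 290.2 MPa.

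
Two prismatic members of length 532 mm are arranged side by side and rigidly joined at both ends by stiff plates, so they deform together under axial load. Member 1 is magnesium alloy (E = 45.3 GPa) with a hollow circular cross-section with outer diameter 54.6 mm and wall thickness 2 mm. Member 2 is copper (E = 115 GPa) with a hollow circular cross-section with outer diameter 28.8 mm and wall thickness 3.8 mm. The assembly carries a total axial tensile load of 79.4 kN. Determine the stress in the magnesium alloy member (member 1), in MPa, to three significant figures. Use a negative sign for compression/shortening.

73.0 MPa

A_1 = 330.5 mm².
A_2 = 298.5 mm².
Equal strain + equilibrium ⇒ each member carries load in proportion to AE: A₁E₁ = 14970000 N, A₂E₂ = 34320000 N, ΣAE = 49290000 N.
σ₁ = P·E₁/ΣAE = 79400·45300/49290000 = 72.97 MPa.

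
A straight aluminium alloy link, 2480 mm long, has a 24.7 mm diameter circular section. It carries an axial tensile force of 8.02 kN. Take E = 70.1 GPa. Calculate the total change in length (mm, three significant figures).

0.592 mm

A = 479.2 mm².
δ_mech = NL/(AE) = 8020·2480/(479.2·70100) = 0.5921 mm.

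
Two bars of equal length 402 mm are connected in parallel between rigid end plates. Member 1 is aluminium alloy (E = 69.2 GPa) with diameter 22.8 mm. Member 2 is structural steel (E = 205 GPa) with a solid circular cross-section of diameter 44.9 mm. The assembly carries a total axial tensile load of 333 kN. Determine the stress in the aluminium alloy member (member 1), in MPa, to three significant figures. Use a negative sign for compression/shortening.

65.3 MPa

A_1 = 408.3 mm².
A_2 = 1583 mm².
Equal strain + equilibrium ⇒ each member carries load in proportion to AE: A₁E₁ = 28250000 N, A₂E₂ = 324600000 N, ΣAE = 352800000 N.
σ₁ = P·E₁/ΣAE = 333000·69200/352800000 = 65.31 MPa.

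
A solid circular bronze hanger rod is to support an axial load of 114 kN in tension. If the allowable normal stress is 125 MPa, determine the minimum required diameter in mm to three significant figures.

34.1 mm

Required area A ≥ P/σ_allow = 114000/125 = 912 mm².
For a solid circular section, d ≥ √(4A/π) = 34.08 mm.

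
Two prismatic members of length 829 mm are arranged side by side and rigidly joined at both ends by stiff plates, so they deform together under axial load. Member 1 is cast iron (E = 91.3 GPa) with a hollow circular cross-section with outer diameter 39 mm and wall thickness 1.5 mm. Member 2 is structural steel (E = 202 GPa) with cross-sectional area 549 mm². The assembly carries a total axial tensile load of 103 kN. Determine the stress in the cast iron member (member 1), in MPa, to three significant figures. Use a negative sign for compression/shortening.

74.0 MPa

A_1 = 176.7 mm².
Equal strain + equilibrium ⇒ each member carries load in proportion to AE: A₁E₁ = 16130000 N, A₂E₂ = 110900000 N, ΣAE = 127000000 N.
σ₁ = P·E₁/ΣAE = 103000·91300/127000000 = 74.03 MPa.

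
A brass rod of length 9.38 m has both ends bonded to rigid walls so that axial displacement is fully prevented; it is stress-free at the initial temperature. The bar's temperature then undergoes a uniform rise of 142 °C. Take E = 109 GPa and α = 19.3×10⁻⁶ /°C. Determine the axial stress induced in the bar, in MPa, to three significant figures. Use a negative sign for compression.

-299 MPa

Free thermal expansion αLΔT = 19.3e-6 · 9380 · 142 = 25.71 mm.
The walls impose strain ε = −(25.71)/9380 = -2.7406e-03; σ = Eε = 109000 · -2.7406e-03 = -298.7 MPa.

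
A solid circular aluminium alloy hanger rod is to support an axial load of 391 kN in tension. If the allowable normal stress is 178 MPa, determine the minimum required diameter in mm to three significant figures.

52.9 mm

Required area A ≥ P/σ_allow = 391000/178 = 2197 mm².
For a solid circular section, d ≥ √(4A/π) = 52.89 mm.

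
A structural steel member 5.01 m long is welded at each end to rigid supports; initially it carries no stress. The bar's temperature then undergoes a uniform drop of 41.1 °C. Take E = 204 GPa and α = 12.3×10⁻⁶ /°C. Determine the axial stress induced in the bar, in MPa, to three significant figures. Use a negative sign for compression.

103 MPa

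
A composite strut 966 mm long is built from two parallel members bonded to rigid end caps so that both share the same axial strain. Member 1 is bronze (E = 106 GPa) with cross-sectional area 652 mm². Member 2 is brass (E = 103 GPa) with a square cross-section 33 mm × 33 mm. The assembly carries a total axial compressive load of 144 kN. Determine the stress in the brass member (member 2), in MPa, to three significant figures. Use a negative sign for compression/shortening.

-81.8 MPa

A_2 = 1089 mm².
Equal strain + equilibrium ⇒ each member carries load in proportion to AE: A₁E₁ = 69110000 N, A₂E₂ = 112200000 N, ΣAE = 181300000 N.
σ₂ = P·E₂/ΣAE = -144000·103000/181300000 = -81.82 MPa.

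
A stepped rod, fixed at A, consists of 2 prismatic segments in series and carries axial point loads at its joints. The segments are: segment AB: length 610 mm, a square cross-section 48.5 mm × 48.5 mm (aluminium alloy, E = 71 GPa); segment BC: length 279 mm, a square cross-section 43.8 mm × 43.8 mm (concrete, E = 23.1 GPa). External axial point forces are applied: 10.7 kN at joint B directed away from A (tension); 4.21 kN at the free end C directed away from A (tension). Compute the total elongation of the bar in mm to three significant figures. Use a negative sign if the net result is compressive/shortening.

0.0810 mm

Internal axial forces (sectioning from the free end, tension +): N_BC = 4.21 kN, N_AB = 14.91 kN.
A_AB = 2352 mm².
A_BC = 1918 mm².
δ_AB = 14910·610/(2352·71000) = 0.05446 mm
δ_BC = 4210·279/(1918·23100) = 0.0265 mm
δ = Σδ_i = 0.08096 mm.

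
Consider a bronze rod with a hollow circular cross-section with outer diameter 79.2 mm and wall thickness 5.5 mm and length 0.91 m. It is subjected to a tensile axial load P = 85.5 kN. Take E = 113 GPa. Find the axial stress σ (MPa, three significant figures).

A = 1273 mm².
σ = N/A = 85500/1273 = 67.14 MPa.

67.1 MPa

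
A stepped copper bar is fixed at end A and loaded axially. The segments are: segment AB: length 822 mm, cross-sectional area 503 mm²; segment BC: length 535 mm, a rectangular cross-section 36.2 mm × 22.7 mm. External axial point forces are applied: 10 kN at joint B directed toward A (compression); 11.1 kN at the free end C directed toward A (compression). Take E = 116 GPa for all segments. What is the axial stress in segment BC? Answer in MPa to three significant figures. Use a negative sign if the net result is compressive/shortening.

Internal axial forces (sectioning from the free end, tension +): N_BC = -11.1 kN, N_AB = -21.1 kN.
A_BC = 821.7 mm².
σ_BC = N_BC/A_BC = -11100/821.7 = -13.51 MPa.

-13.5 MPa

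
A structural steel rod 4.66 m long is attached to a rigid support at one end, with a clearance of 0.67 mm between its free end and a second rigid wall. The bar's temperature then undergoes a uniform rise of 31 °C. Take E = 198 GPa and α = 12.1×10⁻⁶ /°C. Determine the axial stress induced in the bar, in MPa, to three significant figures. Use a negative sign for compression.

Free thermal expansion αLΔT = 12.1e-6 · 4660 · 31 = 1.748 mm.
The walls engage after the gap closes; constrained expansion = 1.748 − 0.67 = 1.078 mm.
The walls impose strain ε = −(1.078)/4660 = -2.3132e-04; σ = Eε = 198000 · -2.3132e-04 = -45.8 MPa.

-45.8 MPa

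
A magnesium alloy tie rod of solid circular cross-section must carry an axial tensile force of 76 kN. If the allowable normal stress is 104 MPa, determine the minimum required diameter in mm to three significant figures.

30.5 mm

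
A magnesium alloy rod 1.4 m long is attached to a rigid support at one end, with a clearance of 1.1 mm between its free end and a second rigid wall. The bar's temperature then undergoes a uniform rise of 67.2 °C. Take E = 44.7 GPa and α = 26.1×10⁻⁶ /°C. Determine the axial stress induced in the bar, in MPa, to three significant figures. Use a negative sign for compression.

Free thermal expansion αLΔT = 26.1e-6 · 1400 · 67.2 = 2.455 mm.
The walls engage after the gap closes; constrained expansion = 2.455 − 1.1 = 1.355 mm.
The walls impose strain ε = −(1.355)/1400 = -9.6821e-04; σ = Eε = 44700 · -9.6821e-04 = -43.28 MPa.

-43.3 MPa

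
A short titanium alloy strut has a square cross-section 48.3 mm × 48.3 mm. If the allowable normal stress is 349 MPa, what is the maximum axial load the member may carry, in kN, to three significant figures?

A = 2333 mm².
P_max = σ_allow · A = 349 · 2333 = 814200 N = 814.2 kN.

814 kN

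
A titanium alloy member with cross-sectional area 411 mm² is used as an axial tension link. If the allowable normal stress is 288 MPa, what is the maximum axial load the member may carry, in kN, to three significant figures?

118 kN

P_max = σ_allow · A = 288 · 411 = 118400 N = 118.4 kN.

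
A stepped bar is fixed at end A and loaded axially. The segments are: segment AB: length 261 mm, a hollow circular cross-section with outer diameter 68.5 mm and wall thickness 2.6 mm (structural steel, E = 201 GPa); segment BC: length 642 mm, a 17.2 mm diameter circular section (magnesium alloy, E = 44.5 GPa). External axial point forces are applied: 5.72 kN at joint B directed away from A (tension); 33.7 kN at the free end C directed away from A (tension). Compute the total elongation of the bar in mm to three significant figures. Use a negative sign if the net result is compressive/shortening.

2.19 mm

Internal axial forces (sectioning from the free end, tension +): N_BC = 33.7 kN, N_AB = 39.42 kN.
A_AB = 538.3 mm².
A_BC = 232.4 mm².
δ_AB = 39420·261/(538.3·201000) = 0.09509 mm
δ_BC = 33700·642/(232.4·44500) = 2.092 mm
δ = Σδ_i = 2.188 mm.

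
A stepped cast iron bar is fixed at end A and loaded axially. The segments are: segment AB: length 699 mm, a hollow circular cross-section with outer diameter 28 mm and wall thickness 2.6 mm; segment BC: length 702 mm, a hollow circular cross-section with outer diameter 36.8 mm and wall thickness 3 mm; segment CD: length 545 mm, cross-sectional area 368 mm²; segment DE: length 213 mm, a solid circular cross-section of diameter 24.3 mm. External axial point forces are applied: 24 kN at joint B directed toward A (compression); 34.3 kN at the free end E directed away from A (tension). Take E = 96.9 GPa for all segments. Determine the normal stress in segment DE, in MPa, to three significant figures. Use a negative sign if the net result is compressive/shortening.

74.0 MPa

Internal axial forces (sectioning from the free end, tension +): N_DE = 34.3 kN, N_CD = 34.3 kN, N_BC = 34.3 kN, N_AB = 10.3 kN.
A_DE = 463.8 mm².
σ_DE = N_DE/A_DE = 34300/463.8 = 73.96 MPa.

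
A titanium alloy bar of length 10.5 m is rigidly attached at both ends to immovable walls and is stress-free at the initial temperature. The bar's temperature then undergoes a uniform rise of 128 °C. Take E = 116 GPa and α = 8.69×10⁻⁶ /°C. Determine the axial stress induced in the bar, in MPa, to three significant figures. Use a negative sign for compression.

-129 MPa

Free thermal expansion αLΔT = 8.69e-6 · 10500 · 128 = 11.68 mm.
The walls impose strain ε = −(11.68)/10500 = -1.1123e-03; σ = Eε = 116000 · -1.1123e-03 = -129 MPa.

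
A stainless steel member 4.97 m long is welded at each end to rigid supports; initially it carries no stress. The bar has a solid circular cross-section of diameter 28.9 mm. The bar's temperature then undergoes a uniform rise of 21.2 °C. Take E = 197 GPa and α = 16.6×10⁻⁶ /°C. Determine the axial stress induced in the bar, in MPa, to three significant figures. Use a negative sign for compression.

Free thermal expansion αLΔT = 16.6e-6 · 4970 · 21.2 = 1.749 mm.
The walls impose strain ε = −(1.749)/4970 = -3.5192e-04; σ = Eε = 197000 · -3.5192e-04 = -69.33 MPa.

-69.3 MPa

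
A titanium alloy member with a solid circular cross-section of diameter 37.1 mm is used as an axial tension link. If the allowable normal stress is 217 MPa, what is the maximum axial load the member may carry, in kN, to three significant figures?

235 kN

A = 1081 mm².
P_max = σ_allow · A = 217 · 1081 = 234600 N = 234.6 kN.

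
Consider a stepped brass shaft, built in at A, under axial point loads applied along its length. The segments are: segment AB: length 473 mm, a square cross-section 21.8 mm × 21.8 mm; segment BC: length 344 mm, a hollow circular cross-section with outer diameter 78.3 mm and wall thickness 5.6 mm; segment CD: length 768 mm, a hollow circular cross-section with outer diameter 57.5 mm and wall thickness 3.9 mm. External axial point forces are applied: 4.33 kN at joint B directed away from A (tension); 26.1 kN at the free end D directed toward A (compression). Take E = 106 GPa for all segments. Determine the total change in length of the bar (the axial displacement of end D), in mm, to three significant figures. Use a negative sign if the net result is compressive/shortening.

Internal axial forces (sectioning from the free end, tension +): N_CD = -26.1 kN, N_BC = -26.1 kN, N_AB = -21.77 kN.
A_AB = 475.2 mm².
A_BC = 1279 mm².
A_CD = 656.7 mm².
δ_AB = -21770·473/(475.2·106000) = -0.2044 mm
δ_BC = -26100·344/(1279·106000) = -0.06622 mm
δ_CD = -26100·768/(656.7·106000) = -0.2879 mm
δ = Σδ_i = -0.5586 mm.

-0.559 mm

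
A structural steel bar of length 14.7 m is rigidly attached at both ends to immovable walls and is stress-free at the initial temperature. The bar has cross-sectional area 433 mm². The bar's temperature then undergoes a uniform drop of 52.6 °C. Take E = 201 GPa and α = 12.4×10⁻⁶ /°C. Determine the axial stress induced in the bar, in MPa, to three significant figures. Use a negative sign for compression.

131 MPa

Free thermal expansion αLΔT = 12.4e-6 · 14700 · -52.6 = -9.588 mm.
The walls impose strain ε = −(-9.588)/14700 = 6.5224e-04; σ = Eε = 201000 · 6.5224e-04 = 131.1 MPa.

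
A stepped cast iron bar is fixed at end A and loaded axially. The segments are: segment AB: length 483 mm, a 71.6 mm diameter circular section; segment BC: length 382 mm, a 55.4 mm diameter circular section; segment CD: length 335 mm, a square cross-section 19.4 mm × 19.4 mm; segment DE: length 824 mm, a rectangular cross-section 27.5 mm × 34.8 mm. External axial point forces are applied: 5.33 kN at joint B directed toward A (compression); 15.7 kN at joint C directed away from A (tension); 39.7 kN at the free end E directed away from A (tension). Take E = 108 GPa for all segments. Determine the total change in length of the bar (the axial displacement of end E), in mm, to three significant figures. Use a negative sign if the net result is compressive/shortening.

0.781 mm

Internal axial forces (sectioning from the free end, tension +): N_DE = 39.7 kN, N_CD = 39.7 kN, N_BC = 55.4 kN, N_AB = 50.07 kN.
A_AB = 4026 mm².
A_BC = 2411 mm².
A_CD = 376.4 mm².
A_DE = 957 mm².
δ_AB = 50070·483/(4026·108000) = 0.05561 mm
δ_BC = 55400·382/(2411·108000) = 0.08129 mm
δ_CD = 39700·335/(376.4·108000) = 0.3272 mm
δ_DE = 39700·824/(957·108000) = 0.3165 mm
δ = Σδ_i = 0.7806 mm.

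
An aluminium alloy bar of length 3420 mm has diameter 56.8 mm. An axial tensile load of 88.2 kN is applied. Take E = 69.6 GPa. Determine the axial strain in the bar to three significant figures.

5.00e-04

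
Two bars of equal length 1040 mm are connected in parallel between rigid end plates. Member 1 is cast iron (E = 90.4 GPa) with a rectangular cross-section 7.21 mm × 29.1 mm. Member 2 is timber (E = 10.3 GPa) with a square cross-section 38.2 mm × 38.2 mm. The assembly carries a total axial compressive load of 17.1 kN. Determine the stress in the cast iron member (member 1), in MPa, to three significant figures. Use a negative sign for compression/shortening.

-45.5 MPa

A_1 = 209.8 mm².
A_2 = 1459 mm².
Equal strain + equilibrium ⇒ each member carries load in proportion to AE: A₁E₁ = 18970000 N, A₂E₂ = 15030000 N, ΣAE = 34000000 N.
σ₁ = P·E₁/ΣAE = -17100·90400/34000000 = -45.47 MPa.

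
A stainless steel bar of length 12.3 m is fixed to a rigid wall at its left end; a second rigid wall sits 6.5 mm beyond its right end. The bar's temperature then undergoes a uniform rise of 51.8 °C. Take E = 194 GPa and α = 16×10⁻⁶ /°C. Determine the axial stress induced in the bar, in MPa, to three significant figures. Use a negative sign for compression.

-58.3 MPa

Free thermal expansion αLΔT = 16e-6 · 12300 · 51.8 = 10.19 mm.
The walls engage after the gap closes; constrained expansion = 10.19 − 6.5 = 3.694 mm.
The walls impose strain ε = −(3.694)/12300 = -3.0034e-04; σ = Eε = 194000 · -3.0034e-04 = -58.27 MPa.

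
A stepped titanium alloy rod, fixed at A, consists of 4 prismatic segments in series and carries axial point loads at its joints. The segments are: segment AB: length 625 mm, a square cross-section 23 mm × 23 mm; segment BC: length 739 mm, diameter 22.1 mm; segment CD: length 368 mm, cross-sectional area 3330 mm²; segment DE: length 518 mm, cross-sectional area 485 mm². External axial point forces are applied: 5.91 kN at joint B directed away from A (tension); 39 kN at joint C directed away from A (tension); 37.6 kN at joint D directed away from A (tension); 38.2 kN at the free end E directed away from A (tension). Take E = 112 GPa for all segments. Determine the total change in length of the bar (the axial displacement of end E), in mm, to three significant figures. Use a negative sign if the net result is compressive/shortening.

3.69 mm

Internal axial forces (sectioning from the free end, tension +): N_DE = 38.2 kN, N_CD = 75.8 kN, N_BC = 114.8 kN, N_AB = 120.7 kN.
A_AB = 529 mm².
A_BC = 383.6 mm².
δ_AB = 120700·625/(529·112000) = 1.273 mm
δ_BC = 114800·739/(383.6·112000) = 1.975 mm
δ_CD = 75800·368/(3330·112000) = 0.07479 mm
δ_DE = 38200·518/(485·112000) = 0.3643 mm
δ = Σδ_i = 3.687 mm.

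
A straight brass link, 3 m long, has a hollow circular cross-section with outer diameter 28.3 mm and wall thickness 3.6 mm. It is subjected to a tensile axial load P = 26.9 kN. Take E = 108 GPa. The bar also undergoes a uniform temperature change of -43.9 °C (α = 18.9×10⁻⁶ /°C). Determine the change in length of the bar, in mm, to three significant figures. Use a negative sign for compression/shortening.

0.186 mm

A = 279.4 mm².
δ_mech = NL/(AE) = 26900·3000/(279.4·108000) = 2.675 mm.
δ_thermal = αLΔT = 18.9e-6·3000·-43.9 = -2.489 mm.
δ = δ_mech + δ_thermal = 0.1857 mm.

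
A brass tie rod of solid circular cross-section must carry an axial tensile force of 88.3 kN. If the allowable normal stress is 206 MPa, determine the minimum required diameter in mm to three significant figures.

Required area A ≥ P/σ_allow = 88300/206 = 428.6 mm².
For a solid circular section, d ≥ √(4A/π) = 23.36 mm.

23.4 mm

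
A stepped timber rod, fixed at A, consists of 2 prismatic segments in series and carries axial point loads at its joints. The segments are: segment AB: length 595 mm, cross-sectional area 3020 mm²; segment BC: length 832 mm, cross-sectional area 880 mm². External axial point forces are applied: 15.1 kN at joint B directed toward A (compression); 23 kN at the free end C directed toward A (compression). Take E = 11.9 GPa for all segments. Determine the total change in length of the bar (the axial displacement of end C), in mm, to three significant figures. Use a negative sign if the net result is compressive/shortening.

Internal axial forces (sectioning from the free end, tension +): N_BC = -23 kN, N_AB = -38.1 kN.
δ_AB = -38100·595/(3020·11900) = -0.6308 mm
δ_BC = -23000·832/(880·11900) = -1.827 mm
δ = Σδ_i = -2.458 mm.

-2.46 mm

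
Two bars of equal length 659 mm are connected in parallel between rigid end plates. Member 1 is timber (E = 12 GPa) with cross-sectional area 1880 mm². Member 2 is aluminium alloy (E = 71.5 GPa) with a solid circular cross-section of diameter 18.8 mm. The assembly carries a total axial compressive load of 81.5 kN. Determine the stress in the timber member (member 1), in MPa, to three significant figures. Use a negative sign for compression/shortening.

-23.1 MPa

A_2 = 277.6 mm².
Equal strain + equilibrium ⇒ each member carries load in proportion to AE: A₁E₁ = 22560000 N, A₂E₂ = 19850000 N, ΣAE = 42410000 N.
σ₁ = P·E₁/ΣAE = -81500·12000/42410000 = -23.06 MPa.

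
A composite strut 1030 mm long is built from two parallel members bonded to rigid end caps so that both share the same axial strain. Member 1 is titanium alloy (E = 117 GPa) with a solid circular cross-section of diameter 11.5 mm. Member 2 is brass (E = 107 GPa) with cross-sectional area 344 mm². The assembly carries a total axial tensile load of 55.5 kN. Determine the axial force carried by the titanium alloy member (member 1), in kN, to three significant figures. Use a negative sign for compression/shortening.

13.8 kN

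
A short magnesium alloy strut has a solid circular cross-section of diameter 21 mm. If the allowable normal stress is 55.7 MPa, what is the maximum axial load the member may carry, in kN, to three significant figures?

19.3 kN

A = 346.4 mm².
P_max = σ_allow · A = 55.7 · 346.4 = 19290 N = 19.29 kN.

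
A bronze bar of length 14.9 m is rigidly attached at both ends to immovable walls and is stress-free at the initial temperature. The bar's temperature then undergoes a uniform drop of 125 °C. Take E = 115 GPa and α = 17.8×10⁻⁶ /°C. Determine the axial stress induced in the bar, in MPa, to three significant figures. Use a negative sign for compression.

256 MPa

Free thermal expansion αLΔT = 17.8e-6 · 14900 · -125 = -33.15 mm.
The walls impose strain ε = −(-33.15)/14900 = 2.2250e-03; σ = Eε = 115000 · 2.2250e-03 = 255.9 MPa.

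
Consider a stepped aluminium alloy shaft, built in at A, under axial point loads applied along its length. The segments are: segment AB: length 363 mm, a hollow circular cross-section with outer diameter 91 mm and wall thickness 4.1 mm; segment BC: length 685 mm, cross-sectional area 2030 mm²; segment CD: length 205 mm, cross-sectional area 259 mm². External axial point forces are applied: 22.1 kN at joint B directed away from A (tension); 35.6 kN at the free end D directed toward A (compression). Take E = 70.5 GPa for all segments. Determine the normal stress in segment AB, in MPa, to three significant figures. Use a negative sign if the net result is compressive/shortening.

Internal axial forces (sectioning from the free end, tension +): N_CD = -35.6 kN, N_BC = -35.6 kN, N_AB = -13.5 kN.
A_AB = 1119 mm².
σ_AB = N_AB/A_AB = -13500/1119 = -12.06 MPa.

-12.1 MPa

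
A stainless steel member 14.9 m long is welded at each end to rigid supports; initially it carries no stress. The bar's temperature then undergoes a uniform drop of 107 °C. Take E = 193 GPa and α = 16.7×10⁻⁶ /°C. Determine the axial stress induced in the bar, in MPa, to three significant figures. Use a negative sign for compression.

345 MPa

Free thermal expansion αLΔT = 16.7e-6 · 14900 · -107 = -26.62 mm.
The walls impose strain ε = −(-26.62)/14900 = 1.7869e-03; σ = Eε = 193000 · 1.7869e-03 = 344.9 MPa.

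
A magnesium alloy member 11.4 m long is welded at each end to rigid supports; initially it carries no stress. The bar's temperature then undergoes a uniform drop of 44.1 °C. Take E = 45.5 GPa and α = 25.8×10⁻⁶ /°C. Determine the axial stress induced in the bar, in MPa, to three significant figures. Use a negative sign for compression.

51.8 MPa

Free thermal expansion αLΔT = 25.8e-6 · 11400 · -44.1 = -12.97 mm.
The walls impose strain ε = −(-12.97)/11400 = 1.1378e-03; σ = Eε = 45500 · 1.1378e-03 = 51.77 MPa.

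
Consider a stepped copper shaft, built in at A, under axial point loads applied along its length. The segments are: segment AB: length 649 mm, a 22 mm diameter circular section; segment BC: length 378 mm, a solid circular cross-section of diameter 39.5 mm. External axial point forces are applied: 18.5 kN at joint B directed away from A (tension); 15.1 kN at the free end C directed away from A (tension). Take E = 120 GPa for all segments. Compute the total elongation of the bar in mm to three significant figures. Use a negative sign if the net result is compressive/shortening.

Internal axial forces (sectioning from the free end, tension +): N_BC = 15.1 kN, N_AB = 33.6 kN.
A_AB = 380.1 mm².
A_BC = 1225 mm².
δ_AB = 33600·649/(380.1·120000) = 0.478 mm
δ_BC = 15100·378/(1225·120000) = 0.03882 mm
δ = Σδ_i = 0.5169 mm.

0.517 mm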